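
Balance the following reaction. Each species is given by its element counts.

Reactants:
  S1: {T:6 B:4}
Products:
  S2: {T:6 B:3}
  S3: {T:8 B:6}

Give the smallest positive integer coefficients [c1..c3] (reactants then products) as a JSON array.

Coefficients: [6, 2, 3]

T: 6·6 = 36 | 2·6+3·8 = 36
B: 6·4 = 24 | 2·3+3·6 = 24
gcd(6,2,3) = 1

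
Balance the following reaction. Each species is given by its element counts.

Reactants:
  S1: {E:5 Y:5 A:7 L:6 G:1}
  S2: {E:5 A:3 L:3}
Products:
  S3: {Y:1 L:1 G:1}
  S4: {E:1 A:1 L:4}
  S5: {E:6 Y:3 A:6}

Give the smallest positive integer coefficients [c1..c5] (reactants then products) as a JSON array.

E: 3·5+3·5 = 30 | 3·0+6·1+4·6 = 30
Y: 3·5+3·0 = 15 | 3·1+6·0+4·3 = 15
A: 3·7+3·3 = 30 | 3·0+6·1+4·6 = 30
L: 3·6+3·3 = 27 | 3·1+6·4+4·0 = 27
G: 3·1+3·0 = 3 | 3·1+6·0+4·0 = 3
gcd(3,3,3,6,4) = 1

Coefficients: [3, 3, 3, 6, 4]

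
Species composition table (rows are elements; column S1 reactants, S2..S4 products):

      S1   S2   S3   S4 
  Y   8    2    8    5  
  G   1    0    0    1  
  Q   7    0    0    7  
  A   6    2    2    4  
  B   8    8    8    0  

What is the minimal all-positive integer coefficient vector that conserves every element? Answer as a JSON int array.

Coefficients: [6, 5, 1, 6]

Y: 6·8 = 48 | 5·2+1·8+6·5 = 48
G: 6·1 = 6 | 5·0+1·0+6·1 = 6
Q: 6·7 = 42 | 5·0+1·0+6·7 = 42
A: 6·6 = 36 | 5·2+1·2+6·4 = 36
B: 6·8 = 48 | 5·8+1·8+6·0 = 48
gcd(6,5,1,6) = 1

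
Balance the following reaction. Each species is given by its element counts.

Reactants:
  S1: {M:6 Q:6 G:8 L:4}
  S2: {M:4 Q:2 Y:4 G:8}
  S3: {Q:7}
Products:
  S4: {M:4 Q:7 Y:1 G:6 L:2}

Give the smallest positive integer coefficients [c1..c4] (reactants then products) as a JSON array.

Coefficients: [2, 1, 2, 4]

M: 2·6+1·4+2·0 = 16 | 4·4 = 16
Q: 2·6+1·2+2·7 = 28 | 4·7 = 28
Y: 2·0+1·4+2·0 = 4 | 4·1 = 4
G: 2·8+1·8+2·0 = 24 | 4·6 = 24
L: 2·4+1·0+2·0 = 8 | 4·2 = 8
gcd(2,1,2,4) = 1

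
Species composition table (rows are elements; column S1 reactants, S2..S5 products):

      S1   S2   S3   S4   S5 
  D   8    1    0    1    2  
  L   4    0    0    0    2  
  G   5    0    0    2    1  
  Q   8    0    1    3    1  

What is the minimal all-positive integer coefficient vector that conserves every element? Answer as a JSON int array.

Coefficients: [2, 5, 3, 3, 4]

D: 2·8 = 16 | 5·1+3·0+3·1+4·2 = 16
L: 2·4 = 8 | 5·0+3·0+3·0+4·2 = 8
G: 2·5 = 10 | 5·0+3·0+3·2+4·1 = 10
Q: 2·8 = 16 | 5·0+3·1+3·3+4·1 = 16
gcd(2,5,3,3,4) = 1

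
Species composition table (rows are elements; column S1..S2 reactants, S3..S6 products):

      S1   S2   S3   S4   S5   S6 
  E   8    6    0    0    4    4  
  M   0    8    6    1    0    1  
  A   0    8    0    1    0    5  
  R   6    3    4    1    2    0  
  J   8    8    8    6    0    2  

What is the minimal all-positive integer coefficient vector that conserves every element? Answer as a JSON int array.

Coefficients: [3, 4, 4, 2, 6, 6]

E: 3·8+4·6 = 48 | 4·0+2·0+6·4+6·4 = 48
M: 3·0+4·8 = 32 | 4·6+2·1+6·0+6·1 = 32
A: 3·0+4·8 = 32 | 4·0+2·1+6·0+6·5 = 32
R: 3·6+4·3 = 30 | 4·4+2·1+6·2+6·0 = 30
J: 3·8+4·8 = 56 | 4·8+2·6+6·0+6·2 = 56
gcd(3,4,4,2,6,6) = 1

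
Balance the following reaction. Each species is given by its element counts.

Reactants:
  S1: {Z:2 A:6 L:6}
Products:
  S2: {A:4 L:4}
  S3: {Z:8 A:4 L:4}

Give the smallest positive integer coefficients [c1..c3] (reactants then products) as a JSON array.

Coefficients: [4, 5, 1]

Z: 4·2 = 8 | 5·0+1·8 = 8
A: 4·6 = 24 | 5·4+1·4 = 24
L: 4·6 = 24 | 5·4+1·4 = 24
gcd(4,5,1) = 1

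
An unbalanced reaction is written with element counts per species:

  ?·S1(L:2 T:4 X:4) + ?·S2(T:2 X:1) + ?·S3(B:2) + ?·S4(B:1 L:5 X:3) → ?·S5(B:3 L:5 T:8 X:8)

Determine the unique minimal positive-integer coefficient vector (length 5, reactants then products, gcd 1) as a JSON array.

Coefficients: [5, 6, 5, 2, 4]

B: 5·0+6·0+5·2+2·1 = 12 | 4·3 = 12
L: 5·2+6·0+5·0+2·5 = 20 | 4·5 = 20
T: 5·4+6·2+5·0+2·0 = 32 | 4·8 = 32
X: 5·4+6·1+5·0+2·3 = 32 | 4·8 = 32
gcd(5,6,5,2,4) = 1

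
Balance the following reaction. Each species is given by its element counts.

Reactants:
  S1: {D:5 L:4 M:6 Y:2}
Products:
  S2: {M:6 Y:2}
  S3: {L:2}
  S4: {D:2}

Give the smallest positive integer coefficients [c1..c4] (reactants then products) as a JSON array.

D: 2·5 = 10 | 2·0+4·0+5·2 = 10
L: 2·4 = 8 | 2·0+4·2+5·0 = 8
M: 2·6 = 12 | 2·6+4·0+5·0 = 12
Y: 2·2 = 4 | 2·2+4·0+5·0 = 4
gcd(2,2,4,5) = 1

Coefficients: [2, 2, 4, 5]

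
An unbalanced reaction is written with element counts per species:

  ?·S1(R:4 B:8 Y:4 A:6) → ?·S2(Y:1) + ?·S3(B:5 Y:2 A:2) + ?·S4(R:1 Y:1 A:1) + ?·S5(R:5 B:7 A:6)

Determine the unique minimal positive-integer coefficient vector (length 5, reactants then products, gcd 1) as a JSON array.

Coefficients: [3, 6, 2, 2, 2]

R: 3·4 = 12 | 6·0+2·0+2·1+2·5 = 12
B: 3·8 = 24 | 6·0+2·5+2·0+2·7 = 24
Y: 3·4 = 12 | 6·1+2·2+2·1+2·0 = 12
A: 3·6 = 18 | 6·0+2·2+2·1+2·6 = 18
gcd(3,6,2,2,2) = 1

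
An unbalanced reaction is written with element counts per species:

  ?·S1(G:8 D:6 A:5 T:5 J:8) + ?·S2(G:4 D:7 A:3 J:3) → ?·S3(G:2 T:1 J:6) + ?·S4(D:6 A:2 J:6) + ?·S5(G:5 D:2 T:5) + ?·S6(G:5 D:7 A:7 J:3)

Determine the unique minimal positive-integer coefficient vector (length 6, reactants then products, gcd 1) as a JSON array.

Coefficients: [6, 3, 5, 2, 5, 5]

G: 6·8+3·4 = 60 | 5·2+2·0+5·5+5·5 = 60
D: 6·6+3·7 = 57 | 5·0+2·6+5·2+5·7 = 57
A: 6·5+3·3 = 39 | 5·0+2·2+5·0+5·7 = 39
T: 6·5+3·0 = 30 | 5·1+2·0+5·5+5·0 = 30
J: 6·8+3·3 = 57 | 5·6+2·6+5·0+5·3 = 57
gcd(6,3,5,2,5,5) = 1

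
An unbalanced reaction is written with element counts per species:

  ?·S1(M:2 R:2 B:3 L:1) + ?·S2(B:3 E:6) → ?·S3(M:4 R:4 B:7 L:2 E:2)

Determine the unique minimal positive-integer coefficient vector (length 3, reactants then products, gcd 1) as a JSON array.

Coefficients: [6, 1, 3]

M: 6·2+1·0 = 12 | 3·4 = 12
R: 6·2+1·0 = 12 | 3·4 = 12
B: 6·3+1·3 = 21 | 3·7 = 21
L: 6·1+1·0 = 6 | 3·2 = 6
E: 6·0+1·6 = 6 | 3·2 = 6
gcd(6,1,3) = 1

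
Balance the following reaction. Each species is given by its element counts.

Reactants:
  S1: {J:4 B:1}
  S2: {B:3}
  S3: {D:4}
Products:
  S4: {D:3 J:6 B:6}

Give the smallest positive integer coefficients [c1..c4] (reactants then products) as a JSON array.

D: 6·0+6·0+3·4 = 12 | 4·3 = 12
J: 6·4+6·0+3·0 = 24 | 4·6 = 24
B: 6·1+6·3+3·0 = 24 | 4·6 = 24
gcd(6,6,3,4) = 1

Coefficients: [6, 6, 3, 4]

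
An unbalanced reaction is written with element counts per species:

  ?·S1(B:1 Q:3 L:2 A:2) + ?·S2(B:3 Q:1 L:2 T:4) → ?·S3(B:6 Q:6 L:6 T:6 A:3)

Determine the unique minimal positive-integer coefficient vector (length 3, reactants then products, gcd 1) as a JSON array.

Coefficients: [3, 3, 2]

B: 3·1+3·3 = 12 | 2·6 = 12
Q: 3·3+3·1 = 12 | 2·6 = 12
L: 3·2+3·2 = 12 | 2·6 = 12
T: 3·0+3·4 = 12 | 2·6 = 12
A: 3·2+3·0 = 6 | 2·3 = 6
gcd(3,3,2) = 1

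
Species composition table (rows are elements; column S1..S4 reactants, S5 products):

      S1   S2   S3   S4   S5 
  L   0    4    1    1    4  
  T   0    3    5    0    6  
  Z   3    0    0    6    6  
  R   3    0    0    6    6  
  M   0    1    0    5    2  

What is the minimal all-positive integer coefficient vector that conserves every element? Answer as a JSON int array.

Coefficients: [6, 3, 3, 1, 4]

L: 6·0+3·4+3·1+1·1 = 16 | 4·4 = 16
T: 6·0+3·3+3·5+1·0 = 24 | 4·6 = 24
Z: 6·3+3·0+3·0+1·6 = 24 | 4·6 = 24
R: 6·3+3·0+3·0+1·6 = 24 | 4·6 = 24
M: 6·0+3·1+3·0+1·5 = 8 | 4·2 = 8
gcd(6,3,3,1,4) = 1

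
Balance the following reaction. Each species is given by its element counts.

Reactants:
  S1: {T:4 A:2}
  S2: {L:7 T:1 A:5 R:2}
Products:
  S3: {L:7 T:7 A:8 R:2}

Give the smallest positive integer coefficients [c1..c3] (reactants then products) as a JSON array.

Coefficients: [3, 2, 2]

L: 3·0+2·7 = 14 | 2·7 = 14
T: 3·4+2·1 = 14 | 2·7 = 14
A: 3·2+2·5 = 16 | 2·8 = 16
R: 3·0+2·2 = 4 | 2·2 = 4
gcd(3,2,2) = 1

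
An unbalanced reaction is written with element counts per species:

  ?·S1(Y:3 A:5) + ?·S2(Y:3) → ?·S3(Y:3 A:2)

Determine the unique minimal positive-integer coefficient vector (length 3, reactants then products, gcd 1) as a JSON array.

Y: 2·3+3·3 = 15 | 5·3 = 15
A: 2·5+3·0 = 10 | 5·2 = 10
gcd(2,3,5) = 1

Coefficients: [2, 3, 5]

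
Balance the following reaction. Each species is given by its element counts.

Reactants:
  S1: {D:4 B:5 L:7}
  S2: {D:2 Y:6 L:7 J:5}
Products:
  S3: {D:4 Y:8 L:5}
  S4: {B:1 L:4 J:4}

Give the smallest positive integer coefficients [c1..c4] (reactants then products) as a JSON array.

D: 1·4+4·2 = 12 | 3·4+5·0 = 12
Y: 1·0+4·6 = 24 | 3·8+5·0 = 24
B: 1·5+4·0 = 5 | 3·0+5·1 = 5
L: 1·7+4·7 = 35 | 3·5+5·4 = 35
J: 1·0+4·5 = 20 | 3·0+5·4 = 20
gcd(1,4,3,5) = 1

Coefficients: [1, 4, 3, 5]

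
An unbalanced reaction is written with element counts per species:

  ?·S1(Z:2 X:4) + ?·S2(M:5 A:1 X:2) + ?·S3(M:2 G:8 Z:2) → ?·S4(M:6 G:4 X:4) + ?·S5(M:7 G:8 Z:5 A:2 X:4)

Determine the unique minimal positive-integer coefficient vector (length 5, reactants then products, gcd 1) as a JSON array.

M: 2·0+4·5+3·2 = 26 | 2·6+2·7 = 26
G: 2·0+4·0+3·8 = 24 | 2·4+2·8 = 24
Z: 2·2+4·0+3·2 = 10 | 2·0+2·5 = 10
A: 2·0+4·1+3·0 = 4 | 2·0+2·2 = 4
X: 2·4+4·2+3·0 = 16 | 2·4+2·4 = 16
gcd(2,4,3,2,2) = 1

Coefficients: [2, 4, 3, 2, 2]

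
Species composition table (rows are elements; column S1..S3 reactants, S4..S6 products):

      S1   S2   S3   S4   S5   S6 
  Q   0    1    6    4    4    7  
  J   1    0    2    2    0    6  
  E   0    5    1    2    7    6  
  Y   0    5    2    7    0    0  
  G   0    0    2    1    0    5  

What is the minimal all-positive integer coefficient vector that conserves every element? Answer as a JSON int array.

Q: 6·0+5·1+5·6 = 35 | 5·4+2·4+1·7 = 35
J: 6·1+5·0+5·2 = 16 | 5·2+2·0+1·6 = 16
E: 6·0+5·5+5·1 = 30 | 5·2+2·7+1·6 = 30
Y: 6·0+5·5+5·2 = 35 | 5·7+2·0+1·0 = 35
G: 6·0+5·0+5·2 = 10 | 5·1+2·0+1·5 = 10
gcd(6,5,5,5,2,1) = 1

Coefficients: [6, 5, 5, 5, 2, 1]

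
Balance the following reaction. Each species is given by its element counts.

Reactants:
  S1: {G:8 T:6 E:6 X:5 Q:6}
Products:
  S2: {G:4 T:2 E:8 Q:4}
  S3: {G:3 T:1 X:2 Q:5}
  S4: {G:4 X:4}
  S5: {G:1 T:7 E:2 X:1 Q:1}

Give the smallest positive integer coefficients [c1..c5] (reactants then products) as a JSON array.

G: 5·8 = 40 | 3·4+3·3+4·4+3·1 = 40
T: 5·6 = 30 | 3·2+3·1+4·0+3·7 = 30
E: 5·6 = 30 | 3·8+3·0+4·0+3·2 = 30
X: 5·5 = 25 | 3·0+3·2+4·4+3·1 = 25
Q: 5·6 = 30 | 3·4+3·5+4·0+3·1 = 30
gcd(5,3,3,4,3) = 1

Coefficients: [5, 3, 3, 4, 3]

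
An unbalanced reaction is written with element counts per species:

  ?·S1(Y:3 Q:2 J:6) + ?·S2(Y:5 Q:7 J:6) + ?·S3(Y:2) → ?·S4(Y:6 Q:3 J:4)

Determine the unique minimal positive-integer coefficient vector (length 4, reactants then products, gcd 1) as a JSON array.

Y: 1·3+1·5+5·2 = 18 | 3·6 = 18
Q: 1·2+1·7+5·0 = 9 | 3·3 = 9
J: 1·6+1·6+5·0 = 12 | 3·4 = 12
gcd(1,1,5,3) = 1

Coefficients: [1, 1, 5, 3]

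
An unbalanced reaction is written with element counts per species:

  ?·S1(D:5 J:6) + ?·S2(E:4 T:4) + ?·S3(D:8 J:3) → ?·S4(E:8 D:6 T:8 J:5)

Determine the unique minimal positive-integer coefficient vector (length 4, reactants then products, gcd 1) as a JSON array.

E: 2·0+6·4+1·0 = 24 | 3·8 = 24
D: 2·5+6·0+1·8 = 18 | 3·6 = 18
T: 2·0+6·4+1·0 = 24 | 3·8 = 24
J: 2·6+6·0+1·3 = 15 | 3·5 = 15
gcd(2,6,1,3) = 1

Coefficients: [2, 6, 1, 3]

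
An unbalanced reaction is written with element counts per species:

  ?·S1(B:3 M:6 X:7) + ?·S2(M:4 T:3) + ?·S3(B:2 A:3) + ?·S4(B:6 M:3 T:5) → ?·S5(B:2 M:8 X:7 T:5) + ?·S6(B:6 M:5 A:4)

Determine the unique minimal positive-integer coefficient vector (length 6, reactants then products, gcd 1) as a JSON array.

B: 4·3+5·0+4·2+1·6 = 26 | 4·2+3·6 = 26
M: 4·6+5·4+4·0+1·3 = 47 | 4·8+3·5 = 47
X: 4·7+5·0+4·0+1·0 = 28 | 4·7+3·0 = 28
A: 4·0+5·0+4·3+1·0 = 12 | 4·0+3·4 = 12
T: 4·0+5·3+4·0+1·5 = 20 | 4·5+3·0 = 20
gcd(4,5,4,1,4,3) = 1

Coefficients: [4, 5, 4, 1, 4, 3]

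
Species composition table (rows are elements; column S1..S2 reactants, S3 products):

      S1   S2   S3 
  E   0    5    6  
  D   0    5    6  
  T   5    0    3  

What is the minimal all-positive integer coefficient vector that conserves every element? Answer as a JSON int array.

Coefficients: [3, 6, 5]

E: 3·0+6·5 = 30 | 5·6 = 30
D: 3·0+6·5 = 30 | 5·6 = 30
T: 3·5+6·0 = 15 | 5·3 = 15
gcd(3,6,5) = 1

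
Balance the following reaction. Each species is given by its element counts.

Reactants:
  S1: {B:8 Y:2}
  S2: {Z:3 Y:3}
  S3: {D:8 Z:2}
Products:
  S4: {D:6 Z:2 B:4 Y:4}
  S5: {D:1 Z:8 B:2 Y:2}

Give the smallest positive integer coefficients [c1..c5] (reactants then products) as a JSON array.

D: 3·0+6·0+4·8 = 32 | 5·6+2·1 = 32
Z: 3·0+6·3+4·2 = 26 | 5·2+2·8 = 26
B: 3·8+6·0+4·0 = 24 | 5·4+2·2 = 24
Y: 3·2+6·3+4·0 = 24 | 5·4+2·2 = 24
gcd(3,6,4,5,2) = 1

Coefficients: [3, 6, 4, 5, 2]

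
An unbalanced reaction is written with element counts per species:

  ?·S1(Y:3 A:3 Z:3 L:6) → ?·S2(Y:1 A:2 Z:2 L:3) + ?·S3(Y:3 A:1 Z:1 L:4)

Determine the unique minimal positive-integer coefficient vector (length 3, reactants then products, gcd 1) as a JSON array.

Coefficients: [5, 6, 3]

Y: 5·3 = 15 | 6·1+3·3 = 15
A: 5·3 = 15 | 6·2+3·1 = 15
Z: 5·3 = 15 | 6·2+3·1 = 15
L: 5·6 = 30 | 6·3+3·4 = 30
gcd(5,6,3) = 1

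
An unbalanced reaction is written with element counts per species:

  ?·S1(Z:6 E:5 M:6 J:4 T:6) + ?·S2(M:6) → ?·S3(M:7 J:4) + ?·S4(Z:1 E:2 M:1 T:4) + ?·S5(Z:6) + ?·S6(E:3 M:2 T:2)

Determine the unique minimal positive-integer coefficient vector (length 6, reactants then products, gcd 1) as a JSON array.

Z: 6·6+4·0 = 36 | 6·0+6·1+5·6+6·0 = 36
E: 6·5+4·0 = 30 | 6·0+6·2+5·0+6·3 = 30
M: 6·6+4·6 = 60 | 6·7+6·1+5·0+6·2 = 60
J: 6·4+4·0 = 24 | 6·4+6·0+5·0+6·0 = 24
T: 6·6+4·0 = 36 | 6·0+6·4+5·0+6·2 = 36
gcd(6,4,6,6,5,6) = 1

Coefficients: [6, 4, 6, 6, 5, 6]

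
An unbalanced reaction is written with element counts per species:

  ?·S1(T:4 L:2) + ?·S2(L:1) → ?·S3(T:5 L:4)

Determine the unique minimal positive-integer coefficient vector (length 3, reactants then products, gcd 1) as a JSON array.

T: 5·4+6·0 = 20 | 4·5 = 20
L: 5·2+6·1 = 16 | 4·4 = 16
gcd(5,6,4) = 1

Coefficients: [5, 6, 4]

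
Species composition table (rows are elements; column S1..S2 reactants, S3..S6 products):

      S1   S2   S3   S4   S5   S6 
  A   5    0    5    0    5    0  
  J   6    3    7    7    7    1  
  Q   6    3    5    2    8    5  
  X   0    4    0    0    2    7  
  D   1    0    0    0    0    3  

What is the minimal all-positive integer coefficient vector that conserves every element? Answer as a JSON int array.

A: 6·5+5·0 = 30 | 3·5+1·0+3·5+2·0 = 30
J: 6·6+5·3 = 51 | 3·7+1·7+3·7+2·1 = 51
Q: 6·6+5·3 = 51 | 3·5+1·2+3·8+2·5 = 51
X: 6·0+5·4 = 20 | 3·0+1·0+3·2+2·7 = 20
D: 6·1+5·0 = 6 | 3·0+1·0+3·0+2·3 = 6
gcd(6,5,3,1,3,2) = 1

Coefficients: [6, 5, 3, 1, 3, 2]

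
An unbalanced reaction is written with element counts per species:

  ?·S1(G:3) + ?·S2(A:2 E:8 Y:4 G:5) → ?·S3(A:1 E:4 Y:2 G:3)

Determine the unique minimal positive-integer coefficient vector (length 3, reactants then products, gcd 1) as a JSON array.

A: 1·0+3·2 = 6 | 6·1 = 6
E: 1·0+3·8 = 24 | 6·4 = 24
Y: 1·0+3·4 = 12 | 6·2 = 12
G: 1·3+3·5 = 18 | 6·3 = 18
gcd(1,3,6) = 1

Coefficients: [1, 3, 6]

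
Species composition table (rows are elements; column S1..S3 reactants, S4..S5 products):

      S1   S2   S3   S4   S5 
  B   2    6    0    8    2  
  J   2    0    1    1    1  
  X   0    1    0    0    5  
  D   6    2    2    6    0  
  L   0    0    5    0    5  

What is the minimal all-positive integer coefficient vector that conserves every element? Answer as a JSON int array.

B: 2·2+5·6+1·0 = 34 | 4·8+1·2 = 34
J: 2·2+5·0+1·1 = 5 | 4·1+1·1 = 5
X: 2·0+5·1+1·0 = 5 | 4·0+1·5 = 5
D: 2·6+5·2+1·2 = 24 | 4·6+1·0 = 24
L: 2·0+5·0+1·5 = 5 | 4·0+1·5 = 5
gcd(2,5,1,4,1) = 1

Coefficients: [2, 5, 1, 4, 1]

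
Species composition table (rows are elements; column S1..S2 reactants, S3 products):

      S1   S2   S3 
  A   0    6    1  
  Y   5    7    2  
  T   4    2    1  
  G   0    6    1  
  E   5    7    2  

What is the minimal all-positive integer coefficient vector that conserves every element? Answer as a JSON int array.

A: 1·0+1·6 = 6 | 6·1 = 6
Y: 1·5+1·7 = 12 | 6·2 = 12
T: 1·4+1·2 = 6 | 6·1 = 6
G: 1·0+1·6 = 6 | 6·1 = 6
E: 1·5+1·7 = 12 | 6·2 = 12
gcd(1,1,6) = 1

Coefficients: [1, 1, 6]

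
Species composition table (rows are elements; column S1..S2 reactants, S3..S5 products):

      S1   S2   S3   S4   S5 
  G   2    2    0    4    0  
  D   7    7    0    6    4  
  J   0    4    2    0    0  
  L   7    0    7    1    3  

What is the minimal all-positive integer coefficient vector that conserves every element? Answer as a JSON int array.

Coefficients: [5, 1, 2, 3, 6]

G: 5·2+1·2 = 12 | 2·0+3·4+6·0 = 12
D: 5·7+1·7 = 42 | 2·0+3·6+6·4 = 42
J: 5·0+1·4 = 4 | 2·2+3·0+6·0 = 4
L: 5·7+1·0 = 35 | 2·7+3·1+6·3 = 35
gcd(5,1,2,3,6) = 1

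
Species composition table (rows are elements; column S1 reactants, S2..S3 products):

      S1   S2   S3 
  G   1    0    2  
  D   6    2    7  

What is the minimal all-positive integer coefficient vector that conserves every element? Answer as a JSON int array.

Coefficients: [4, 5, 2]

G: 4·1 = 4 | 5·0+2·2 = 4
D: 4·6 = 24 | 5·2+2·7 = 24
gcd(4,5,2) = 1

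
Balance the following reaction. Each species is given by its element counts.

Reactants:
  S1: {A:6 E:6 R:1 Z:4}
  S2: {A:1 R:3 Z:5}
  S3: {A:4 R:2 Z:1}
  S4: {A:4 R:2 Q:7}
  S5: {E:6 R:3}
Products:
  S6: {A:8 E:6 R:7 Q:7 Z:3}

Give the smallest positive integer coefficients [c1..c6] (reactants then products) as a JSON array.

A: 1·6+2·1+4·4+6·4+5·0 = 48 | 6·8 = 48
E: 1·6+2·0+4·0+6·0+5·6 = 36 | 6·6 = 36
R: 1·1+2·3+4·2+6·2+5·3 = 42 | 6·7 = 42
Q: 1·0+2·0+4·0+6·7+5·0 = 42 | 6·7 = 42
Z: 1·4+2·5+4·1+6·0+5·0 = 18 | 6·3 = 18
gcd(1,2,4,6,5,6) = 1

Coefficients: [1, 2, 4, 6, 5, 6]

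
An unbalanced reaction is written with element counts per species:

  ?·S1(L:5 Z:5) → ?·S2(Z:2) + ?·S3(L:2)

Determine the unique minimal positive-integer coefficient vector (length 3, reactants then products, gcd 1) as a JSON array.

L: 2·5 = 10 | 5·0+5·2 = 10
Z: 2·5 = 10 | 5·2+5·0 = 10
gcd(2,5,5) = 1

Coefficients: [2, 5, 5]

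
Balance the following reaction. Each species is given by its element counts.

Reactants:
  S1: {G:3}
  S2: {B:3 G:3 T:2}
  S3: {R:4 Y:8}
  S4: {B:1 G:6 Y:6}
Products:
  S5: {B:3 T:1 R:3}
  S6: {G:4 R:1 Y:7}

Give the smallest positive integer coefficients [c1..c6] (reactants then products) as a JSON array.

B: 1·0+1·3+3·0+3·1 = 6 | 2·3+6·0 = 6
G: 1·3+1·3+3·0+3·6 = 24 | 2·0+6·4 = 24
T: 1·0+1·2+3·0+3·0 = 2 | 2·1+6·0 = 2
R: 1·0+1·0+3·4+3·0 = 12 | 2·3+6·1 = 12
Y: 1·0+1·0+3·8+3·6 = 42 | 2·0+6·7 = 42
gcd(1,1,3,3,2,6) = 1

Coefficients: [1, 1, 3, 3, 2, 6]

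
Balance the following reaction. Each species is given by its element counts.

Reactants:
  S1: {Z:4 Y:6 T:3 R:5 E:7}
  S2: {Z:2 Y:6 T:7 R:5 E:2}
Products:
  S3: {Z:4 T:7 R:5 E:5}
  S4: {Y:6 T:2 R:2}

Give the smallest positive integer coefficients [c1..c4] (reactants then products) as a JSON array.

Z: 1·4+4·2 = 12 | 3·4+5·0 = 12
Y: 1·6+4·6 = 30 | 3·0+5·6 = 30
T: 1·3+4·7 = 31 | 3·7+5·2 = 31
R: 1·5+4·5 = 25 | 3·5+5·2 = 25
E: 1·7+4·2 = 15 | 3·5+5·0 = 15
gcd(1,4,3,5) = 1

Coefficients: [1, 4, 3, 5]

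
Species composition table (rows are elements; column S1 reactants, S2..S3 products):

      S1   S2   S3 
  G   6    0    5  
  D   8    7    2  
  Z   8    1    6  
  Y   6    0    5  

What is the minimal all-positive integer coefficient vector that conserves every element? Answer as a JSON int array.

G: 5·6 = 30 | 4·0+6·5 = 30
D: 5·8 = 40 | 4·7+6·2 = 40
Z: 5·8 = 40 | 4·1+6·6 = 40
Y: 5·6 = 30 | 4·0+6·5 = 30
gcd(5,4,6) = 1

Coefficients: [5, 4, 6]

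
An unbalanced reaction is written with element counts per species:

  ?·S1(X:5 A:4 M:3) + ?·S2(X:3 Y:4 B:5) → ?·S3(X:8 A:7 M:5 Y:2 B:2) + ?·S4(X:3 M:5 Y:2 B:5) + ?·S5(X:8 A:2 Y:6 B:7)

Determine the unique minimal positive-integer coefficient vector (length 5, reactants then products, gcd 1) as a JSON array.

Coefficients: [5, 6, 2, 1, 3]

X: 5·5+6·3 = 43 | 2·8+1·3+3·8 = 43
A: 5·4+6·0 = 20 | 2·7+1·0+3·2 = 20
M: 5·3+6·0 = 15 | 2·5+1·5+3·0 = 15
Y: 5·0+6·4 = 24 | 2·2+1·2+3·6 = 24
B: 5·0+6·5 = 30 | 2·2+1·5+3·7 = 30
gcd(5,6,2,1,3) = 1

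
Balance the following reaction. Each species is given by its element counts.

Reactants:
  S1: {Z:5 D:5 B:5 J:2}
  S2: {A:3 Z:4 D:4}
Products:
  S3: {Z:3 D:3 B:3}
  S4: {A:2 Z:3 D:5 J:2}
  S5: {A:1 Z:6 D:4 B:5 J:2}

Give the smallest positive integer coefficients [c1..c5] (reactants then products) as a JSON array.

Coefficients: [6, 3, 5, 3, 3]

A: 6·0+3·3 = 9 | 5·0+3·2+3·1 = 9
Z: 6·5+3·4 = 42 | 5·3+3·3+3·6 = 42
D: 6·5+3·4 = 42 | 5·3+3·5+3·4 = 42
B: 6·5+3·0 = 30 | 5·3+3·0+3·5 = 30
J: 6·2+3·0 = 12 | 5·0+3·2+3·2 = 12
gcd(6,3,5,3,3) = 1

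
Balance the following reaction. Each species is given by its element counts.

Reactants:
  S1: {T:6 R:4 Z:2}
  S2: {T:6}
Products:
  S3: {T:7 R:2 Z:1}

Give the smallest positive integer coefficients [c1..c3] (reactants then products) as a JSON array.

Coefficients: [3, 4, 6]

T: 3·6+4·6 = 42 | 6·7 = 42
R: 3·4+4·0 = 12 | 6·2 = 12
Z: 3·2+4·0 = 6 | 6·1 = 6
gcd(3,4,6) = 1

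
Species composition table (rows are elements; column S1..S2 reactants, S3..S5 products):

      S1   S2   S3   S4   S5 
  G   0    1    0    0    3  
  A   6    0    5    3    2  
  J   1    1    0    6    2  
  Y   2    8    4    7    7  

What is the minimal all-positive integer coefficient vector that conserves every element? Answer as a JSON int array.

Coefficients: [5, 3, 5, 1, 1]

G: 5·0+3·1 = 3 | 5·0+1·0+1·3 = 3
A: 5·6+3·0 = 30 | 5·5+1·3+1·2 = 30
J: 5·1+3·1 = 8 | 5·0+1·6+1·2 = 8
Y: 5·2+3·8 = 34 | 5·4+1·7+1·7 = 34
gcd(5,3,5,1,1) = 1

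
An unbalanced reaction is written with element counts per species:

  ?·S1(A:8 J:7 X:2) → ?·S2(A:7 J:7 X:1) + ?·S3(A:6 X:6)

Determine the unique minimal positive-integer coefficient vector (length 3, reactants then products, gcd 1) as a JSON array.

Coefficients: [6, 6, 1]

A: 6·8 = 48 | 6·7+1·6 = 48
J: 6·7 = 42 | 6·7+1·0 = 42
X: 6·2 = 12 | 6·1+1·6 = 12
gcd(6,6,1) = 1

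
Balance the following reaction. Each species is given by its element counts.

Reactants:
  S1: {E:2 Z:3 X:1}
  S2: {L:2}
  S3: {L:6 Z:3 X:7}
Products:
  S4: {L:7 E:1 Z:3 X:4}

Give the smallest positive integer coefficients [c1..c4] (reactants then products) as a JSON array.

L: 1·0+4·2+1·6 = 14 | 2·7 = 14
E: 1·2+4·0+1·0 = 2 | 2·1 = 2
Z: 1·3+4·0+1·3 = 6 | 2·3 = 6
X: 1·1+4·0+1·7 = 8 | 2·4 = 8
gcd(1,4,1,2) = 1

Coefficients: [1, 4, 1, 2]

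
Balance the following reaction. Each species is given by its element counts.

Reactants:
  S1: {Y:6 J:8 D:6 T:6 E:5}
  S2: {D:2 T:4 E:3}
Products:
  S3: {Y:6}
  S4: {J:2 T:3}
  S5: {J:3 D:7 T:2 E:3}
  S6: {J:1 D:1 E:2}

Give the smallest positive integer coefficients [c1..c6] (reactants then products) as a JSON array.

Y: 3·6+1·0 = 18 | 3·6+6·0+2·0+6·0 = 18
J: 3·8+1·0 = 24 | 3·0+6·2+2·3+6·1 = 24
D: 3·6+1·2 = 20 | 3·0+6·0+2·7+6·1 = 20
T: 3·6+1·4 = 22 | 3·0+6·3+2·2+6·0 = 22
E: 3·5+1·3 = 18 | 3·0+6·0+2·3+6·2 = 18
gcd(3,1,3,6,2,6) = 1

Coefficients: [3, 1, 3, 6, 2, 6]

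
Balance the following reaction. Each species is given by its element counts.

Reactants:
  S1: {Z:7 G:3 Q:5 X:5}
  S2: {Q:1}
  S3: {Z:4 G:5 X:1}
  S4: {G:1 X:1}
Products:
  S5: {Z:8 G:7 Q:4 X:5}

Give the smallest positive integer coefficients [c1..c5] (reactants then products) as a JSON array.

Z: 4·7+4·0+5·4+5·0 = 48 | 6·8 = 48
G: 4·3+4·0+5·5+5·1 = 42 | 6·7 = 42
Q: 4·5+4·1+5·0+5·0 = 24 | 6·4 = 24
X: 4·5+4·0+5·1+5·1 = 30 | 6·5 = 30
gcd(4,4,5,5,6) = 1

Coefficients: [4, 4, 5, 5, 6]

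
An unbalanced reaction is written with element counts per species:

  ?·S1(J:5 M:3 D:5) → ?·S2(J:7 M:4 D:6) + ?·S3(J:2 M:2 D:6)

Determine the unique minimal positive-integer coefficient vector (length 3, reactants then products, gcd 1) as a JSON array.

J: 6·5 = 30 | 4·7+1·2 = 30
M: 6·3 = 18 | 4·4+1·2 = 18
D: 6·5 = 30 | 4·6+1·6 = 30
gcd(6,4,1) = 1

Coefficients: [6, 4, 1]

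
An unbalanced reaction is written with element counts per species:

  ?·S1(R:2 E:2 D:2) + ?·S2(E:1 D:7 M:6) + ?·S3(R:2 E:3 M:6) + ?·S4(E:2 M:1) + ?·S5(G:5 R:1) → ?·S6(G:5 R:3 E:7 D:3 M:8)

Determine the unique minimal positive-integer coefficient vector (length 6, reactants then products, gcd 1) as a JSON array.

Coefficients: [1, 1, 2, 6, 3, 3]

G: 1·0+1·0+2·0+6·0+3·5 = 15 | 3·5 = 15
R: 1·2+1·0+2·2+6·0+3·1 = 9 | 3·3 = 9
E: 1·2+1·1+2·3+6·2+3·0 = 21 | 3·7 = 21
D: 1·2+1·7+2·0+6·0+3·0 = 9 | 3·3 = 9
M: 1·0+1·6+2·6+6·1+3·0 = 24 | 3·8 = 24
gcd(1,1,2,6,3,3) = 1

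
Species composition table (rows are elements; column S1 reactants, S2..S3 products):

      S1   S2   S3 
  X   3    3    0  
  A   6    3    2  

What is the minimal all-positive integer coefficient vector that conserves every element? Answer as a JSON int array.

Coefficients: [2, 2, 3]

X: 2·3 = 6 | 2·3+3·0 = 6
A: 2·6 = 12 | 2·3+3·2 = 12
gcd(2,2,3) = 1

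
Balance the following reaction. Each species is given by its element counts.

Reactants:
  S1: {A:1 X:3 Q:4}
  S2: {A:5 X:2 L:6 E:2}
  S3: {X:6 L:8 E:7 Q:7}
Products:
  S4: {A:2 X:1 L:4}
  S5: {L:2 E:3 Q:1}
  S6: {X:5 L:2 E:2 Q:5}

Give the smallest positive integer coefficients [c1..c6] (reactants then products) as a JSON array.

Coefficients: [1, 1, 3, 3, 5, 4]

A: 1·1+1·5+3·0 = 6 | 3·2+5·0+4·0 = 6
X: 1·3+1·2+3·6 = 23 | 3·1+5·0+4·5 = 23
L: 1·0+1·6+3·8 = 30 | 3·4+5·2+4·2 = 30
E: 1·0+1·2+3·7 = 23 | 3·0+5·3+4·2 = 23
Q: 1·4+1·0+3·7 = 25 | 3·0+5·1+4·5 = 25
gcd(1,1,3,3,5,4) = 1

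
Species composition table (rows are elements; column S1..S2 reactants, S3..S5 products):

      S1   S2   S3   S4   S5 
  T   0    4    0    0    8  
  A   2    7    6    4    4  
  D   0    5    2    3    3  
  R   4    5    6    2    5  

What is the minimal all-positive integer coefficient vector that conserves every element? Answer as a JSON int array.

T: 1·0+4·4 = 16 | 1·0+4·0+2·8 = 16
A: 1·2+4·7 = 30 | 1·6+4·4+2·4 = 30
D: 1·0+4·5 = 20 | 1·2+4·3+2·3 = 20
R: 1·4+4·5 = 24 | 1·6+4·2+2·5 = 24
gcd(1,4,1,4,2) = 1

Coefficients: [1, 4, 1, 4, 2]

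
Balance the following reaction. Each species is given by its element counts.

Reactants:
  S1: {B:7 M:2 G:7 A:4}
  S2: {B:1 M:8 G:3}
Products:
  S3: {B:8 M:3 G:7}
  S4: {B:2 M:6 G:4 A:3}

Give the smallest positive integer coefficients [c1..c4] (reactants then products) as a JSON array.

Coefficients: [3, 3, 2, 4]

B: 3·7+3·1 = 24 | 2·8+4·2 = 24
M: 3·2+3·8 = 30 | 2·3+4·6 = 30
G: 3·7+3·3 = 30 | 2·7+4·4 = 30
A: 3·4+3·0 = 12 | 2·0+4·3 = 12
gcd(3,3,2,4) = 1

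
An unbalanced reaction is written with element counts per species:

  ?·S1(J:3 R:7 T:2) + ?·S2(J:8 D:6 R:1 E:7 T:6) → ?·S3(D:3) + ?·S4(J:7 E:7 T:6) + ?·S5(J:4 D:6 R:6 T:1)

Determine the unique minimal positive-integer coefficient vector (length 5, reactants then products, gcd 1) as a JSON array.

Coefficients: [1, 5, 6, 5, 2]

J: 1·3+5·8 = 43 | 6·0+5·7+2·4 = 43
D: 1·0+5·6 = 30 | 6·3+5·0+2·6 = 30
R: 1·7+5·1 = 12 | 6·0+5·0+2·6 = 12
E: 1·0+5·7 = 35 | 6·0+5·7+2·0 = 35
T: 1·2+5·6 = 32 | 6·0+5·6+2·1 = 32
gcd(1,5,6,5,2) = 1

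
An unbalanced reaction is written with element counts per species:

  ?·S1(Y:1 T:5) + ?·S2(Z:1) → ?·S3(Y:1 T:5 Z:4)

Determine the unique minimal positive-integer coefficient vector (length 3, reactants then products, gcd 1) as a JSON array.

Coefficients: [1, 4, 1]

Y: 1·1+4·0 = 1 | 1·1 = 1
T: 1·5+4·0 = 5 | 1·5 = 5
Z: 1·0+4·1 = 4 | 1·4 = 4
gcd(1,4,1) = 1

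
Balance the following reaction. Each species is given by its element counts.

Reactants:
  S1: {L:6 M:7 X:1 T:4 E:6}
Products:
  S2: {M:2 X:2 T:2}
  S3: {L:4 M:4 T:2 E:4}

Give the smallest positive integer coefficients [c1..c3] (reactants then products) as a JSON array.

L: 2·6 = 12 | 1·0+3·4 = 12
M: 2·7 = 14 | 1·2+3·4 = 14
X: 2·1 = 2 | 1·2+3·0 = 2
T: 2·4 = 8 | 1·2+3·2 = 8
E: 2·6 = 12 | 1·0+3·4 = 12
gcd(2,1,3) = 1

Coefficients: [2, 1, 3]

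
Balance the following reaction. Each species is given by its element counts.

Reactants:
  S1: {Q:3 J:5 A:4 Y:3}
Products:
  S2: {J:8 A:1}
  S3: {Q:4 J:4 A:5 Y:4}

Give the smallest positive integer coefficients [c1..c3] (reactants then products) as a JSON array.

Q: 4·3 = 12 | 1·0+3·4 = 12
J: 4·5 = 20 | 1·8+3·4 = 20
A: 4·4 = 16 | 1·1+3·5 = 16
Y: 4·3 = 12 | 1·0+3·4 = 12
gcd(4,1,3) = 1

Coefficients: [4, 1, 3]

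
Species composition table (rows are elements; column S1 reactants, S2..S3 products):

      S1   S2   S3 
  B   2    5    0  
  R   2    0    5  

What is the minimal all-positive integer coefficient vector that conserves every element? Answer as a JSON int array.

Coefficients: [5, 2, 2]

B: 5·2 = 10 | 2·5+2·0 = 10
R: 5·2 = 10 | 2·0+2·5 = 10
gcd(5,2,2) = 1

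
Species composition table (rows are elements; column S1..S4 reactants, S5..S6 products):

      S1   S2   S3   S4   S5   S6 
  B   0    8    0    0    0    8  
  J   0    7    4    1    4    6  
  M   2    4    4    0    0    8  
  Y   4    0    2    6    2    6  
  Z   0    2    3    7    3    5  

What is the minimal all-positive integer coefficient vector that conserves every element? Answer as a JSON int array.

B: 4·0+5·8+3·0+3·0 = 40 | 5·0+5·8 = 40
J: 4·0+5·7+3·4+3·1 = 50 | 5·4+5·6 = 50
M: 4·2+5·4+3·4+3·0 = 40 | 5·0+5·8 = 40
Y: 4·4+5·0+3·2+3·6 = 40 | 5·2+5·6 = 40
Z: 4·0+5·2+3·3+3·7 = 40 | 5·3+5·5 = 40
gcd(4,5,3,3,5,5) = 1

Coefficients: [4, 5, 3, 3, 5, 5]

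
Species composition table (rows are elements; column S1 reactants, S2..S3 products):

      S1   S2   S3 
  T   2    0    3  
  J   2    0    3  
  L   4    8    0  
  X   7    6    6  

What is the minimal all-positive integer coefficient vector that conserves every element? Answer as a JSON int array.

T: 6·2 = 12 | 3·0+4·3 = 12
J: 6·2 = 12 | 3·0+4·3 = 12
L: 6·4 = 24 | 3·8+4·0 = 24
X: 6·7 = 42 | 3·6+4·6 = 42
gcd(6,3,4) = 1

Coefficients: [6, 3, 4]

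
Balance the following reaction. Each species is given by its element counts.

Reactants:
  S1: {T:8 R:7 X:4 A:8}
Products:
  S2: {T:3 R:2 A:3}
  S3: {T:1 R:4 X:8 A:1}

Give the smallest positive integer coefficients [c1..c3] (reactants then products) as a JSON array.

Coefficients: [2, 5, 1]

T: 2·8 = 16 | 5·3+1·1 = 16
R: 2·7 = 14 | 5·2+1·4 = 14
X: 2·4 = 8 | 5·0+1·8 = 8
A: 2·8 = 16 | 5·3+1·1 = 16
gcd(2,5,1) = 1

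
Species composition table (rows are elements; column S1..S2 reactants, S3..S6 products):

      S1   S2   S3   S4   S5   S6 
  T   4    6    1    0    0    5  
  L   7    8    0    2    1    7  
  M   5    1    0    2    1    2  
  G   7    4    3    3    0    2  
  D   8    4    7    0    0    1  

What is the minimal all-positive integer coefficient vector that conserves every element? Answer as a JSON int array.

T: 3·4+2·6 = 24 | 4·1+3·0+3·0+4·5 = 24
L: 3·7+2·8 = 37 | 4·0+3·2+3·1+4·7 = 37
M: 3·5+2·1 = 17 | 4·0+3·2+3·1+4·2 = 17
G: 3·7+2·4 = 29 | 4·3+3·3+3·0+4·2 = 29
D: 3·8+2·4 = 32 | 4·7+3·0+3·0+4·1 = 32
gcd(3,2,4,3,3,4) = 1

Coefficients: [3, 2, 4, 3, 3, 4]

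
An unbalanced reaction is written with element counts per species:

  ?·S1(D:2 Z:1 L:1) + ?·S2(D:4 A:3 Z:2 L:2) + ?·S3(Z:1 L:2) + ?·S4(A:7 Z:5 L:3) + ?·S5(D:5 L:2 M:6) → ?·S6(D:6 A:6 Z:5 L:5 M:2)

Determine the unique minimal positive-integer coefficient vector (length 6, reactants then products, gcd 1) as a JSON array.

D: 3·2+5·4+2·0+3·0+2·5 = 36 | 6·6 = 36
A: 3·0+5·3+2·0+3·7+2·0 = 36 | 6·6 = 36
Z: 3·1+5·2+2·1+3·5+2·0 = 30 | 6·5 = 30
L: 3·1+5·2+2·2+3·3+2·2 = 30 | 6·5 = 30
M: 3·0+5·0+2·0+3·0+2·6 = 12 | 6·2 = 12
gcd(3,5,2,3,2,6) = 1

Coefficients: [3, 5, 2, 3, 2, 6]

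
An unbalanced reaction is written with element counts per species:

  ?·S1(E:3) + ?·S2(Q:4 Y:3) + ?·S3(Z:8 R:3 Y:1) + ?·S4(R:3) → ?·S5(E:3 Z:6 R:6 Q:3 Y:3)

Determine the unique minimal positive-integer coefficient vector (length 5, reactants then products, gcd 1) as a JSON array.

E: 4·3+3·0+3·0+5·0 = 12 | 4·3 = 12
Z: 4·0+3·0+3·8+5·0 = 24 | 4·6 = 24
R: 4·0+3·0+3·3+5·3 = 24 | 4·6 = 24
Q: 4·0+3·4+3·0+5·0 = 12 | 4·3 = 12
Y: 4·0+3·3+3·1+5·0 = 12 | 4·3 = 12
gcd(4,3,3,5,4) = 1

Coefficients: [4, 3, 3, 5, 4]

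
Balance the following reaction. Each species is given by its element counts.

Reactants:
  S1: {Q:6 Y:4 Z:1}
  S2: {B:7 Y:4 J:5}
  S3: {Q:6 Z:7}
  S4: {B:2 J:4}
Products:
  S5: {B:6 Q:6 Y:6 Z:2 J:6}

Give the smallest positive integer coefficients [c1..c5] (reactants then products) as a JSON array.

B: 5·0+4·7+1·0+4·2 = 36 | 6·6 = 36
Q: 5·6+4·0+1·6+4·0 = 36 | 6·6 = 36
Y: 5·4+4·4+1·0+4·0 = 36 | 6·6 = 36
Z: 5·1+4·0+1·7+4·0 = 12 | 6·2 = 12
J: 5·0+4·5+1·0+4·4 = 36 | 6·6 = 36
gcd(5,4,1,4,6) = 1

Coefficients: [5, 4, 1, 4, 6]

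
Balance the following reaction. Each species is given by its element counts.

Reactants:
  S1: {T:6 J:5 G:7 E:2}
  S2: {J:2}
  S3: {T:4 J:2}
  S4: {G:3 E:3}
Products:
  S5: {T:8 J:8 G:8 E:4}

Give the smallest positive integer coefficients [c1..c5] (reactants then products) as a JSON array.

T: 4·6+6·0+4·4+4·0 = 40 | 5·8 = 40
J: 4·5+6·2+4·2+4·0 = 40 | 5·8 = 40
G: 4·7+6·0+4·0+4·3 = 40 | 5·8 = 40
E: 4·2+6·0+4·0+4·3 = 20 | 5·4 = 20
gcd(4,6,4,4,5) = 1

Coefficients: [4, 6, 4, 4, 5]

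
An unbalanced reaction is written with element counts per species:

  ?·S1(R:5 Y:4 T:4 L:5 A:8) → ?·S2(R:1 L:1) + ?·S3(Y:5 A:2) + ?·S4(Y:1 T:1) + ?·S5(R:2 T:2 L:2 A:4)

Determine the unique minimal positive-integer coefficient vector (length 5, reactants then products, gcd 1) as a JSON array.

Coefficients: [3, 5, 2, 2, 5]

R: 3·5 = 15 | 5·1+2·0+2·0+5·2 = 15
Y: 3·4 = 12 | 5·0+2·5+2·1+5·0 = 12
T: 3·4 = 12 | 5·0+2·0+2·1+5·2 = 12
L: 3·5 = 15 | 5·1+2·0+2·0+5·2 = 15
A: 3·8 = 24 | 5·0+2·2+2·0+5·4 = 24
gcd(3,5,2,2,5) = 1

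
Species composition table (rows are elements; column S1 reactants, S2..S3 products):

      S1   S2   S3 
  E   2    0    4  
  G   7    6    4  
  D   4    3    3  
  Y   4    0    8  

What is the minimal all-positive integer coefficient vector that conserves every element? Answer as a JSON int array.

E: 6·2 = 12 | 5·0+3·4 = 12
G: 6·7 = 42 | 5·6+3·4 = 42
D: 6·4 = 24 | 5·3+3·3 = 24
Y: 6·4 = 24 | 5·0+3·8 = 24
gcd(6,5,3) = 1

Coefficients: [6, 5, 3]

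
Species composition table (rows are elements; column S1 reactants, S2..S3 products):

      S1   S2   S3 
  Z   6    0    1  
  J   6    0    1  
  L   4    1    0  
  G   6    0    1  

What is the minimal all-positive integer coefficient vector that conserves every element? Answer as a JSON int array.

Z: 1·6 = 6 | 4·0+6·1 = 6
J: 1·6 = 6 | 4·0+6·1 = 6
L: 1·4 = 4 | 4·1+6·0 = 4
G: 1·6 = 6 | 4·0+6·1 = 6
gcd(1,4,6) = 1

Coefficients: [1, 4, 6]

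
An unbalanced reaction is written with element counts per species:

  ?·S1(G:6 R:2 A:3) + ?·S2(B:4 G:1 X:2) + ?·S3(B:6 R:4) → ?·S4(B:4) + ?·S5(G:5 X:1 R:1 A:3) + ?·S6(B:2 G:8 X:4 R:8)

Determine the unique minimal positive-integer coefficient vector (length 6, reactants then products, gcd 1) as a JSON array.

Coefficients: [4, 4, 1, 5, 4, 1]

B: 4·0+4·4+1·6 = 22 | 5·4+4·0+1·2 = 22
G: 4·6+4·1+1·0 = 28 | 5·0+4·5+1·8 = 28
X: 4·0+4·2+1·0 = 8 | 5·0+4·1+1·4 = 8
R: 4·2+4·0+1·4 = 12 | 5·0+4·1+1·8 = 12
A: 4·3+4·0+1·0 = 12 | 5·0+4·3+1·0 = 12
gcd(4,4,1,5,4,1) = 1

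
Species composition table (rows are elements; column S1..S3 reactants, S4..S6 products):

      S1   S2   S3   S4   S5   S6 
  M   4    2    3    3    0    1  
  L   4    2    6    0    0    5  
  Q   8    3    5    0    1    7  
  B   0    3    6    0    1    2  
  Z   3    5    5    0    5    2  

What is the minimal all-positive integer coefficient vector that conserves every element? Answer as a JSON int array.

Coefficients: [4, 1, 2, 6, 3, 6]

M: 4·4+1·2+2·3 = 24 | 6·3+3·0+6·1 = 24
L: 4·4+1·2+2·6 = 30 | 6·0+3·0+6·5 = 30
Q: 4·8+1·3+2·5 = 45 | 6·0+3·1+6·7 = 45
B: 4·0+1·3+2·6 = 15 | 6·0+3·1+6·2 = 15
Z: 4·3+1·5+2·5 = 27 | 6·0+3·5+6·2 = 27
gcd(4,1,2,6,3,6) = 1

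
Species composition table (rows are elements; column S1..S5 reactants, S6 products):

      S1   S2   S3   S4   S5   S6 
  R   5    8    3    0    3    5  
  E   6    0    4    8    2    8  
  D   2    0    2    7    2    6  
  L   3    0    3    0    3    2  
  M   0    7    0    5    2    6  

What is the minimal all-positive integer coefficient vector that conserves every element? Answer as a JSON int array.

Coefficients: [1, 2, 2, 4, 1, 6]

R: 1·5+2·8+2·3+4·0+1·3 = 30 | 6·5 = 30
E: 1·6+2·0+2·4+4·8+1·2 = 48 | 6·8 = 48
D: 1·2+2·0+2·2+4·7+1·2 = 36 | 6·6 = 36
L: 1·3+2·0+2·3+4·0+1·3 = 12 | 6·2 = 12
M: 1·0+2·7+2·0+4·5+1·2 = 36 | 6·6 = 36
gcd(1,2,2,4,1,6) = 1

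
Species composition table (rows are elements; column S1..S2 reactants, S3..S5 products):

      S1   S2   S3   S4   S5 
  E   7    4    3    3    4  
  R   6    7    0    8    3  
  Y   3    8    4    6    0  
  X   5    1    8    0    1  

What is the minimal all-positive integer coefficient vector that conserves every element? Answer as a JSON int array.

E: 4·7+1·4 = 32 | 2·3+2·3+5·4 = 32
R: 4·6+1·7 = 31 | 2·0+2·8+5·3 = 31
Y: 4·3+1·8 = 20 | 2·4+2·6+5·0 = 20
X: 4·5+1·1 = 21 | 2·8+2·0+5·1 = 21
gcd(4,1,2,2,5) = 1

Coefficients: [4, 1, 2, 2, 5]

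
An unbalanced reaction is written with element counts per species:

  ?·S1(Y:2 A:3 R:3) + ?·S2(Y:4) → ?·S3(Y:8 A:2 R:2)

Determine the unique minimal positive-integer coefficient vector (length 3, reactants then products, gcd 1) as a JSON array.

Y: 2·2+5·4 = 24 | 3·8 = 24
A: 2·3+5·0 = 6 | 3·2 = 6
R: 2·3+5·0 = 6 | 3·2 = 6
gcd(2,5,3) = 1

Coefficients: [2, 5, 3]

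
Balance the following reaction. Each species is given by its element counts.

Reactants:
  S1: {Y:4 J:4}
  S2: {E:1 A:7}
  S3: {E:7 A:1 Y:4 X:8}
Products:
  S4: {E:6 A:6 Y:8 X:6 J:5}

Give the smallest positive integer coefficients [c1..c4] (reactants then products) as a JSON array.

Coefficients: [5, 3, 3, 4]

E: 5·0+3·1+3·7 = 24 | 4·6 = 24
A: 5·0+3·7+3·1 = 24 | 4·6 = 24
Y: 5·4+3·0+3·4 = 32 | 4·8 = 32
X: 5·0+3·0+3·8 = 24 | 4·6 = 24
J: 5·4+3·0+3·0 = 20 | 4·5 = 20
gcd(5,3,3,4) = 1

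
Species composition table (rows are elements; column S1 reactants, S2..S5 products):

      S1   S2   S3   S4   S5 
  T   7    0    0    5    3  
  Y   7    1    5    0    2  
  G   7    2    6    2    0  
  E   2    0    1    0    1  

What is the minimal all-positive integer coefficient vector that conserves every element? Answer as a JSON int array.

Coefficients: [2, 3, 1, 1, 3]

T: 2·7 = 14 | 3·0+1·0+1·5+3·3 = 14
Y: 2·7 = 14 | 3·1+1·5+1·0+3·2 = 14
G: 2·7 = 14 | 3·2+1·6+1·2+3·0 = 14
E: 2·2 = 4 | 3·0+1·1+1·0+3·1 = 4
gcd(2,3,1,1,3) = 1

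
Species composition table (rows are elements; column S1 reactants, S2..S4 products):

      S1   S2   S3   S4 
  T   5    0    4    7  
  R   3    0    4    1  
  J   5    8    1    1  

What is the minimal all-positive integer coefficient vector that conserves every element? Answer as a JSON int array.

Coefficients: [6, 3, 4, 2]

T: 6·5 = 30 | 3·0+4·4+2·7 = 30
R: 6·3 = 18 | 3·0+4·4+2·1 = 18
J: 6·5 = 30 | 3·8+4·1+2·1 = 30
gcd(6,3,4,2) = 1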